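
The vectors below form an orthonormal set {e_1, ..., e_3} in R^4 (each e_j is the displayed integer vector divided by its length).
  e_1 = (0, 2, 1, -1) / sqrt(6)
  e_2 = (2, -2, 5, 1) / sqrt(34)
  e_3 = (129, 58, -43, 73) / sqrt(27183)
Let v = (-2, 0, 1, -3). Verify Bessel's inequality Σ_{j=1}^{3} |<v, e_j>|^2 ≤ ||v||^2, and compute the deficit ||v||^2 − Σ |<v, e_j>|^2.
Σ |<v, e_j>|^2 = 522/41; ||v||^2 = 14; deficit = 52/41

Write each e_j = u_j / sqrt(<u_j, u_j>) where u_j is the displayed integer vector. Then <v, e_j> = <v, u_j> / sqrt(<u_j, u_j>), so |<v, e_j>|^2 = <v, u_j>^2 / <u_j, u_j>.
Coefficients: <v, e_1> = 4/sqrt(6), <v, e_2> = -2/sqrt(34), <v, e_3> = -520/sqrt(27183).
Square and sum: Σ |<v, e_j>|^2 = 522/41.
Compute ||v||^2 = v·v = 14.
Deficit = 14 − 522/41 = 52/41 ≥ 0, confirming Bessel's inequality. (The deficit equals ||v − Σ <v,e_j> e_j||^2, the squared distance from v to span{e_j}.)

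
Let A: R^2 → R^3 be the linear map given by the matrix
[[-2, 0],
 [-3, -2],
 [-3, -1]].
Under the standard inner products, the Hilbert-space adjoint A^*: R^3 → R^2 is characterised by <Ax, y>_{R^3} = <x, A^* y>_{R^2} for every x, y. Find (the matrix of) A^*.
A^* = A^T =
[[-2, -3, -3],
 [0, -2, -1]]

For real matrices with standard dot products, the defining identity <Ax, y> = <x, A^* y> gives (Ax)^T y = x^T (A^*) y, i.e. x^T A^T y = x^T (A^*) y. Since this holds for all x, y, we must have A^* = A^T. Therefore
A^* =
[[-2, -3, -3],
 [0, -2, -1]].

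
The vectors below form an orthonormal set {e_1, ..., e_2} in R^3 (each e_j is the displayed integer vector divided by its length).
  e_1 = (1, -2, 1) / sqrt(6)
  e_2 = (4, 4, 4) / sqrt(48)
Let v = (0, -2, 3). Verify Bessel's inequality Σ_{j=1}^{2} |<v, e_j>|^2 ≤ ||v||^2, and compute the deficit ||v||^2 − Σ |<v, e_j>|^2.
Σ |<v, e_j>|^2 = 17/2; ||v||^2 = 13; deficit = 9/2

Write each e_j = u_j / sqrt(<u_j, u_j>) where u_j is the displayed integer vector. Then <v, e_j> = <v, u_j> / sqrt(<u_j, u_j>), so |<v, e_j>|^2 = <v, u_j>^2 / <u_j, u_j>.
Coefficients: <v, e_1> = 7/sqrt(6), <v, e_2> = 4/sqrt(48).
Square and sum: Σ |<v, e_j>|^2 = 17/2.
Compute ||v||^2 = v·v = 13.
Deficit = 13 − 17/2 = 9/2 ≥ 0, confirming Bessel's inequality. (The deficit equals ||v − Σ <v,e_j> e_j||^2, the squared distance from v to span{e_j}.)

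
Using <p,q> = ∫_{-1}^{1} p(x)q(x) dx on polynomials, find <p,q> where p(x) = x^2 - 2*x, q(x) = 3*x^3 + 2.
<p,q> = -16/15

Expand the product: p(x)·q(x) = 3*x^5 - 6*x^4 + 2*x^2 - 4*x.
∫_{-1}^{1} of each monomial x^k gives [2/(k+1) if k even, 0 if k odd]. Integrating term-by-term (or equivalently evaluating the antiderivative F(x) = x^6/2 - 6*x^5/5 + 2*x^3/3 - 2*x^2 at the endpoints):
  F(1) − F(−1) = -61/30 − (-29/30) = -16/15.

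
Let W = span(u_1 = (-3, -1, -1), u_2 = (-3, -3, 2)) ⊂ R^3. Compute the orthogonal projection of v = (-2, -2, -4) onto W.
proj_W(v) = (-222/71, 2/71, -188/71)

Set up U = [u_1 | ... | u_2] ∈ R^(3×2). The projector onto W = col(U) is P = U (U^T U)^(-1) U^T.
Compute U^T U =
  [11, 10]
  [10, 22],
and U^T v = (12, 4).
Solve U^T U · c = U^T v for the coefficients: c = (112/71, -38/71). The projection is proj_W(v) = U c.
Check: (v - proj_W(v)) · u_1 = 0  (should be 0).
Check: (v - proj_W(v)) · u_2 = 0  (should be 0).
Result: proj_W(v) = (-222/71, 2/71, -188/71).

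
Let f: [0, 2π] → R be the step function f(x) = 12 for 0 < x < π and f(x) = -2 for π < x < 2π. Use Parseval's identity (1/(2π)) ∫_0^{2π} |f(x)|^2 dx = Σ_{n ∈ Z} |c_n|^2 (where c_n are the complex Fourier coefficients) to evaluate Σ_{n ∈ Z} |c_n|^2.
Σ |c_n|^2 = 74

Parseval equates the L^2 energy of f (normalised by 1/(2π)) with the ℓ^2 sum of its Fourier coefficients: (1/(2π)) ∫_0^{2π} |f|^2 = Σ |c_n|^2.
Compute the left side: (1/(2π)) [∫_0^π 12^2 dx + ∫_π^{2π} (-2)^2 dx] = (1/(2π)) · (144π + 4π) = (144 + 4)/2 = 74.
So Σ_{n ∈ Z} |c_n|^2 = 74.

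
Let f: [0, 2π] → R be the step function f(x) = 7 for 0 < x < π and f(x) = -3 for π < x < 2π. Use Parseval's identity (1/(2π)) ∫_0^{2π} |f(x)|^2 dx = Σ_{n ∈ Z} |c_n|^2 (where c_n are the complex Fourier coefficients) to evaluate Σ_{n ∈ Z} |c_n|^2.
Σ |c_n|^2 = 29

Parseval equates the L^2 energy of f (normalised by 1/(2π)) with the ℓ^2 sum of its Fourier coefficients: (1/(2π)) ∫_0^{2π} |f|^2 = Σ |c_n|^2.
Compute the left side: (1/(2π)) [∫_0^π 7^2 dx + ∫_π^{2π} (-3)^2 dx] = (1/(2π)) · (49π + 9π) = (49 + 9)/2 = 29.
So Σ_{n ∈ Z} |c_n|^2 = 29.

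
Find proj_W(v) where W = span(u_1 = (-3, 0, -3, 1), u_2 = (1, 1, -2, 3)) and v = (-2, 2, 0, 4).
proj_W(v) = (-22/83, 56/83, -190/83, 194/83)

Set up U = [u_1 | ... | u_2] ∈ R^(4×2). The projector onto W = col(U) is P = U (U^T U)^(-1) U^T.
Compute U^T U =
  [19, 6]
  [6, 15],
and U^T v = (10, 12).
Solve U^T U · c = U^T v for the coefficients: c = (26/83, 56/83). The projection is proj_W(v) = U c.
Check: (v - proj_W(v)) · u_1 = 0  (should be 0).
Check: (v - proj_W(v)) · u_2 = 0  (should be 0).
Result: proj_W(v) = (-22/83, 56/83, -190/83, 194/83).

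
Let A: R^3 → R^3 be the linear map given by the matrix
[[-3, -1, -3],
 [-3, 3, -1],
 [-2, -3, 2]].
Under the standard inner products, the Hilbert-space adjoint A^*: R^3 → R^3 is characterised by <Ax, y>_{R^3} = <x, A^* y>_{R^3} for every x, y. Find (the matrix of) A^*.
A^* = A^T =
[[-3, -3, -2],
 [-1, 3, -3],
 [-3, -1, 2]]

For real matrices with standard dot products, the defining identity <Ax, y> = <x, A^* y> gives (Ax)^T y = x^T (A^*) y, i.e. x^T A^T y = x^T (A^*) y. Since this holds for all x, y, we must have A^* = A^T. Therefore
A^* =
[[-3, -3, -2],
 [-1, 3, -3],
 [-3, -1, 2]].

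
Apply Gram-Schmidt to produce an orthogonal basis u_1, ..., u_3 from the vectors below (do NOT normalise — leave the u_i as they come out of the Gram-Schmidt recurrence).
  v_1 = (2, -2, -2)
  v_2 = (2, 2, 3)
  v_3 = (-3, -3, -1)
Orthogonal basis:
  u_1 = (2, -2, -2)
  u_2 = (3, 1, 2)
  u_3 = (-1/3, -5/3, 4/3)

Apply the Gram-Schmidt recurrence
  u_1 = v_1
  u_i = v_i − Σ_{j<i} ((v_i · u_j) / (u_j · u_j)) · u_j.

Step by step this gives:
  u_1 = (2, -2, -2)
  u_2 = (3, 1, 2)
  u_3 = (-1/3, -5/3, 4/3)

Orthogonality check:
  u_2 · u_1 = 0 (should be 0)
  u_3 · u_1 = 0 (should be 0)
  u_3 · u_2 = 0 (should be 0)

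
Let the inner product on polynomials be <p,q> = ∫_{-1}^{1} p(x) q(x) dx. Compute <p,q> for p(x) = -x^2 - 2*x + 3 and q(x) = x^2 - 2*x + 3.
<p,q> = 304/15

Expand the product: p(x)·q(x) = -x^4 + 4*x^2 - 12*x + 9.
∫_{-1}^{1} of each monomial x^k gives [2/(k+1) if k even, 0 if k odd]. Integrating term-by-term (or equivalently evaluating the antiderivative F(x) = -x^5/5 + 4*x^3/3 - 6*x^2 + 9*x at the endpoints):
  F(1) − F(−1) = 62/15 − (-242/15) = 304/15.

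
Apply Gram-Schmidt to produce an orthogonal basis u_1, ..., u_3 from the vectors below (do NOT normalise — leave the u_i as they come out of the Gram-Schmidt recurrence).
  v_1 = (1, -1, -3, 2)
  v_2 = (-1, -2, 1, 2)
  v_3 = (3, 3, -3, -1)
Orthogonal basis:
  u_1 = (1, -1, -3, 2)
  u_2 = (-17/15, -28/15, 7/5, 26/15)
  u_3 = (58/73, 44/73, 40/73, 53/73)

Apply the Gram-Schmidt recurrence
  u_1 = v_1
  u_i = v_i − Σ_{j<i} ((v_i · u_j) / (u_j · u_j)) · u_j.

Step by step this gives:
  u_1 = (1, -1, -3, 2)
  u_2 = (-17/15, -28/15, 7/5, 26/15)
  u_3 = (58/73, 44/73, 40/73, 53/73)

Orthogonality check:
  u_2 · u_1 = 0 (should be 0)
  u_3 · u_1 = 0 (should be 0)
  u_3 · u_2 = 0 (should be 0)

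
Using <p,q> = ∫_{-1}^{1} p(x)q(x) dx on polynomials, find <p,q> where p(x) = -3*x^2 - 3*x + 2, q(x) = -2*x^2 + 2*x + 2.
<p,q> = -4/15

Expand the product: p(x)·q(x) = 6*x^4 - 16*x^2 - 2*x + 4.
∫_{-1}^{1} of each monomial x^k gives [2/(k+1) if k even, 0 if k odd]. Integrating term-by-term (or equivalently evaluating the antiderivative F(x) = 6*x^5/5 - 16*x^3/3 - x^2 + 4*x at the endpoints):
  F(1) − F(−1) = -17/15 − (-13/15) = -4/15.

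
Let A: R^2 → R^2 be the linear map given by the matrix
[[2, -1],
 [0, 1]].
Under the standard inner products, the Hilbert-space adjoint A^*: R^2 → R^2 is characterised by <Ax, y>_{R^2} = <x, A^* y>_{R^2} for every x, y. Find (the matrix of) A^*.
A^* = A^T =
[[2, 0],
 [-1, 1]]

For real matrices with standard dot products, the defining identity <Ax, y> = <x, A^* y> gives (Ax)^T y = x^T (A^*) y, i.e. x^T A^T y = x^T (A^*) y. Since this holds for all x, y, we must have A^* = A^T. Therefore
A^* =
[[2, 0],
 [-1, 1]].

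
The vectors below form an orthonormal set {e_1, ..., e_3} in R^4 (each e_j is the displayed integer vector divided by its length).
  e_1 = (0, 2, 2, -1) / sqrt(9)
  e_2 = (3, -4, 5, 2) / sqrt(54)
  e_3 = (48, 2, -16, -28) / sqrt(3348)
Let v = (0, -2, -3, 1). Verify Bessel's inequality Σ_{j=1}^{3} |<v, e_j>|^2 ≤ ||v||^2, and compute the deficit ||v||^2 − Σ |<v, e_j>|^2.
Σ |<v, e_j>|^2 = 867/62; ||v||^2 = 14; deficit = 1/62

Write each e_j = u_j / sqrt(<u_j, u_j>) where u_j is the displayed integer vector. Then <v, e_j> = <v, u_j> / sqrt(<u_j, u_j>), so |<v, e_j>|^2 = <v, u_j>^2 / <u_j, u_j>.
Coefficients: <v, e_1> = -11/sqrt(9), <v, e_2> = -5/sqrt(54), <v, e_3> = 16/sqrt(3348).
Square and sum: Σ |<v, e_j>|^2 = 867/62.
Compute ||v||^2 = v·v = 14.
Deficit = 14 − 867/62 = 1/62 ≥ 0, confirming Bessel's inequality. (The deficit equals ||v − Σ <v,e_j> e_j||^2, the squared distance from v to span{e_j}.)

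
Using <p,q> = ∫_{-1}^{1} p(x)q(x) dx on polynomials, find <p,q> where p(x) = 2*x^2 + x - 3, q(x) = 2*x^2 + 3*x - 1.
<p,q> = 64/15

Expand the product: p(x)·q(x) = 4*x^4 + 8*x^3 - 5*x^2 - 10*x + 3.
∫_{-1}^{1} of each monomial x^k gives [2/(k+1) if k even, 0 if k odd]. Integrating term-by-term (or equivalently evaluating the antiderivative F(x) = 4*x^5/5 + 2*x^4 - 5*x^3/3 - 5*x^2 + 3*x at the endpoints):
  F(1) − F(−1) = -13/15 − (-77/15) = 64/15.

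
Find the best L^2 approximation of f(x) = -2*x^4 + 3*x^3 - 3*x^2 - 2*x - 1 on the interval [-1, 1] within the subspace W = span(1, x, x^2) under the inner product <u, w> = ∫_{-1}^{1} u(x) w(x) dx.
g(x) = -33*x^2/7 - x/5 - 29/35

The best approximation g ∈ W is the orthogonal projection of f onto W. Writing g = a_0 + a_1 x + a_2 x^2, the coefficients solve the normal equations G · a = b where
  G_{ij} = <φ_i, φ_j> and b_i = <f, φ_i>, with φ_0 = 1, φ_1 = x, φ_2 = x^2.
G =
  [2, 0, 2/3]
  [0, 2/3, 0]
  [2/3, 0, 2/5],
b = (-24/5, -2/15, -256/105).
Solving gives a_0 = -29/35, a_1 = -1/5, a_2 = -33/7, so
  g(x) = -33*x^2/7 - x/5 - 29/35.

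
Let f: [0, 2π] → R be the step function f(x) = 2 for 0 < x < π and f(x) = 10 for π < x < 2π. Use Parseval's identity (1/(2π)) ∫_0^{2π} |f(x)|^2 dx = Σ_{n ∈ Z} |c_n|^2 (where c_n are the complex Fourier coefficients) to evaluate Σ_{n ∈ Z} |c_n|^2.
Σ |c_n|^2 = 52

Parseval equates the L^2 energy of f (normalised by 1/(2π)) with the ℓ^2 sum of its Fourier coefficients: (1/(2π)) ∫_0^{2π} |f|^2 = Σ |c_n|^2.
Compute the left side: (1/(2π)) [∫_0^π 2^2 dx + ∫_π^{2π} 10^2 dx] = (1/(2π)) · (4π + 100π) = (4 + 100)/2 = 52.
So Σ_{n ∈ Z} |c_n|^2 = 52.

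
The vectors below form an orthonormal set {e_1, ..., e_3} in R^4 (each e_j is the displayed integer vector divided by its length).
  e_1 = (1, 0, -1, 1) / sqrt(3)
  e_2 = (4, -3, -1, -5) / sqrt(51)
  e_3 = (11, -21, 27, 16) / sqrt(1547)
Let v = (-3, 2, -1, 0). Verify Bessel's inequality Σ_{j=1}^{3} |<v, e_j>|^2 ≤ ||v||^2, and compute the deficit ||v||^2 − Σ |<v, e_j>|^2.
Σ |<v, e_j>|^2 = 1249/91; ||v||^2 = 14; deficit = 25/91

Write each e_j = u_j / sqrt(<u_j, u_j>) where u_j is the displayed integer vector. Then <v, e_j> = <v, u_j> / sqrt(<u_j, u_j>), so |<v, e_j>|^2 = <v, u_j>^2 / <u_j, u_j>.
Coefficients: <v, e_1> = -2/sqrt(3), <v, e_2> = -17/sqrt(51), <v, e_3> = -102/sqrt(1547).
Square and sum: Σ |<v, e_j>|^2 = 1249/91.
Compute ||v||^2 = v·v = 14.
Deficit = 14 − 1249/91 = 25/91 ≥ 0, confirming Bessel's inequality. (The deficit equals ||v − Σ <v,e_j> e_j||^2, the squared distance from v to span{e_j}.)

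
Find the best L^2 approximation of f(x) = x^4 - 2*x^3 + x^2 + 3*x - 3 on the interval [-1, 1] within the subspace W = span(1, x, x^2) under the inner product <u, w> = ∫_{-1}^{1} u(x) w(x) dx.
g(x) = 13*x^2/7 + 9*x/5 - 108/35

The best approximation g ∈ W is the orthogonal projection of f onto W. Writing g = a_0 + a_1 x + a_2 x^2, the coefficients solve the normal equations G · a = b where
  G_{ij} = <φ_i, φ_j> and b_i = <f, φ_i>, with φ_0 = 1, φ_1 = x, φ_2 = x^2.
G =
  [2, 0, 2/3]
  [0, 2/3, 0]
  [2/3, 0, 2/5],
b = (-74/15, 6/5, -46/35).
Solving gives a_0 = -108/35, a_1 = 9/5, a_2 = 13/7, so
  g(x) = 13*x^2/7 + 9*x/5 - 108/35.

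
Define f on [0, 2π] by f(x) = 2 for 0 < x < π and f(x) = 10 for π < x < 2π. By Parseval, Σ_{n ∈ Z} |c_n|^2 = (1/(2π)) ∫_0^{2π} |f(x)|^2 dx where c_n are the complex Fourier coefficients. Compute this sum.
Σ |c_n|^2 = 52

Parseval equates the L^2 energy of f (normalised by 1/(2π)) with the ℓ^2 sum of its Fourier coefficients: (1/(2π)) ∫_0^{2π} |f|^2 = Σ |c_n|^2.
Compute the left side: (1/(2π)) [∫_0^π 2^2 dx + ∫_π^{2π} 10^2 dx] = (1/(2π)) · (4π + 100π) = (4 + 100)/2 = 52.
So Σ_{n ∈ Z} |c_n|^2 = 52.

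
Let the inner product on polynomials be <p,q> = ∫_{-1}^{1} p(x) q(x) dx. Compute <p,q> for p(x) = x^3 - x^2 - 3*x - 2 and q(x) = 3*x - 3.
<p,q> = 46/5

Expand the product: p(x)·q(x) = 3*x^4 - 6*x^3 - 6*x^2 + 3*x + 6.
∫_{-1}^{1} of each monomial x^k gives [2/(k+1) if k even, 0 if k odd]. Integrating term-by-term (or equivalently evaluating the antiderivative F(x) = 3*x^5/5 - 3*x^4/2 - 2*x^3 + 3*x^2/2 + 6*x at the endpoints):
  F(1) − F(−1) = 23/5 − (-23/5) = 46/5.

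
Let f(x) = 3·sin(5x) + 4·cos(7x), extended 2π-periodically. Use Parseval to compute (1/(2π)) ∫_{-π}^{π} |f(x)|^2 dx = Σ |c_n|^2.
Σ |c_n|^2 = 25/2

Expand |f|^2 and use orthogonality of {sin(nx), cos(mx)} on [-π, π]:
  ∫_{-π}^{π} sin(nx)^2 dx = π, ∫ cos(mx)^2 dx = π, and cross terms integrate to 0.
So ∫_{-π}^{π} f(x)^2 dx = 3^2 · π + 4^2 · π = (9 + 16)π.
Divide by 2π: (9 + 16)/2 = 25/2.
By Parseval, this equals Σ |c_n|^2.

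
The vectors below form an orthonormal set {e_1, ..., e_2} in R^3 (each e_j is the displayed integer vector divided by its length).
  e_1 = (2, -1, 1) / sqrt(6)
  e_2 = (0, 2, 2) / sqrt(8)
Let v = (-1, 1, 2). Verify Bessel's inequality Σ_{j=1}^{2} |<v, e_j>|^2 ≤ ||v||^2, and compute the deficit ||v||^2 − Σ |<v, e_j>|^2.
Σ |<v, e_j>|^2 = 14/3; ||v||^2 = 6; deficit = 4/3

Write each e_j = u_j / sqrt(<u_j, u_j>) where u_j is the displayed integer vector. Then <v, e_j> = <v, u_j> / sqrt(<u_j, u_j>), so |<v, e_j>|^2 = <v, u_j>^2 / <u_j, u_j>.
Coefficients: <v, e_1> = -1/sqrt(6), <v, e_2> = 6/sqrt(8).
Square and sum: Σ |<v, e_j>|^2 = 14/3.
Compute ||v||^2 = v·v = 6.
Deficit = 6 − 14/3 = 4/3 ≥ 0, confirming Bessel's inequality. (The deficit equals ||v − Σ <v,e_j> e_j||^2, the squared distance from v to span{e_j}.)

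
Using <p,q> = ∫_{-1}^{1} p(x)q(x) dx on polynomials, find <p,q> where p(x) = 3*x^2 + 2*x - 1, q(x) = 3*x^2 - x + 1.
<p,q> = 4/15

Expand the product: p(x)·q(x) = 9*x^4 + 3*x^3 - 2*x^2 + 3*x - 1.
∫_{-1}^{1} of each monomial x^k gives [2/(k+1) if k even, 0 if k odd]. Integrating term-by-term (or equivalently evaluating the antiderivative F(x) = 9*x^5/5 + 3*x^4/4 - 2*x^3/3 + 3*x^2/2 - x at the endpoints):
  F(1) − F(−1) = 143/60 − (127/60) = 4/15.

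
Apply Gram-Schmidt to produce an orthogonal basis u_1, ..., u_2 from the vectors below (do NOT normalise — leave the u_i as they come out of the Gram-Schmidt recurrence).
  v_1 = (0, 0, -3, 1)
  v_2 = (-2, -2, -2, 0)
Orthogonal basis:
  u_1 = (0, 0, -3, 1)
  u_2 = (-2, -2, -1/5, -3/5)

Apply the Gram-Schmidt recurrence
  u_1 = v_1
  u_i = v_i − Σ_{j<i} ((v_i · u_j) / (u_j · u_j)) · u_j.

Step by step this gives:
  u_1 = (0, 0, -3, 1)
  u_2 = (-2, -2, -1/5, -3/5)

Orthogonality check:
  u_2 · u_1 = 0 (should be 0)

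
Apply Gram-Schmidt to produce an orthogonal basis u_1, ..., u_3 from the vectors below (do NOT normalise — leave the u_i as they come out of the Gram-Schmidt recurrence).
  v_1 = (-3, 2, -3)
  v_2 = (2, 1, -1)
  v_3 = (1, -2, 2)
Orthogonal basis:
  u_1 = (-3, 2, -3)
  u_2 = (41/22, 12/11, -25/22)
  u_3 = (5/131, -45/131, -35/131)

Apply the Gram-Schmidt recurrence
  u_1 = v_1
  u_i = v_i − Σ_{j<i} ((v_i · u_j) / (u_j · u_j)) · u_j.

Step by step this gives:
  u_1 = (-3, 2, -3)
  u_2 = (41/22, 12/11, -25/22)
  u_3 = (5/131, -45/131, -35/131)

Orthogonality check:
  u_2 · u_1 = 0 (should be 0)
  u_3 · u_1 = 0 (should be 0)
  u_3 · u_2 = 0 (should be 0)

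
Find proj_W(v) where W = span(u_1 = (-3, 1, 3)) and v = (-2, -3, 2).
proj_W(v) = (-27/19, 9/19, 27/19)

Set up U = [u_1 | ... | u_1] ∈ R^(3×1). The projector onto W = col(U) is P = U (U^T U)^(-1) U^T.
Compute U^T U =
  [19],
and U^T v = (9).
Solve U^T U · c = U^T v for the coefficients: c = (9/19). The projection is proj_W(v) = U c.
Check: (v - proj_W(v)) · u_1 = 0  (should be 0).
Result: proj_W(v) = (-27/19, 9/19, 27/19).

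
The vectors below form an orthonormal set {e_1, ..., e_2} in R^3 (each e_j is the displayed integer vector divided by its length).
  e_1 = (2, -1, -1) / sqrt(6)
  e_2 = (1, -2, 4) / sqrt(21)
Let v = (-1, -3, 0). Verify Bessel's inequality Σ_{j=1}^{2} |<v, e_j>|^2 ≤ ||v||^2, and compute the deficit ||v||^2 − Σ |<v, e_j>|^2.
Σ |<v, e_j>|^2 = 19/14; ||v||^2 = 10; deficit = 121/14

Write each e_j = u_j / sqrt(<u_j, u_j>) where u_j is the displayed integer vector. Then <v, e_j> = <v, u_j> / sqrt(<u_j, u_j>), so |<v, e_j>|^2 = <v, u_j>^2 / <u_j, u_j>.
Coefficients: <v, e_1> = 1/sqrt(6), <v, e_2> = 5/sqrt(21).
Square and sum: Σ |<v, e_j>|^2 = 19/14.
Compute ||v||^2 = v·v = 10.
Deficit = 10 − 19/14 = 121/14 ≥ 0, confirming Bessel's inequality. (The deficit equals ||v − Σ <v,e_j> e_j||^2, the squared distance from v to span{e_j}.)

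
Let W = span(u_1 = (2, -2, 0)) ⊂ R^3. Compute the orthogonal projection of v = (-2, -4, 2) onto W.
proj_W(v) = (1, -1, 0)

Set up U = [u_1 | ... | u_1] ∈ R^(3×1). The projector onto W = col(U) is P = U (U^T U)^(-1) U^T.
Compute U^T U =
  [8],
and U^T v = (4).
Solve U^T U · c = U^T v for the coefficients: c = (1/2). The projection is proj_W(v) = U c.
Check: (v - proj_W(v)) · u_1 = 0  (should be 0).
Result: proj_W(v) = (1, -1, 0).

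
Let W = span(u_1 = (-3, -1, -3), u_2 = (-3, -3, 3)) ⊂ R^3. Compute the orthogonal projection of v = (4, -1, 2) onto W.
proj_W(v) = (19/7, 13/14, 37/14)

Set up U = [u_1 | ... | u_2] ∈ R^(3×2). The projector onto W = col(U) is P = U (U^T U)^(-1) U^T.
Compute U^T U =
  [19, 3]
  [3, 27],
and U^T v = (-17, -3).
Solve U^T U · c = U^T v for the coefficients: c = (-25/28, -1/84). The projection is proj_W(v) = U c.
Check: (v - proj_W(v)) · u_1 = 0  (should be 0).
Check: (v - proj_W(v)) · u_2 = 0  (should be 0).
Result: proj_W(v) = (19/7, 13/14, 37/14).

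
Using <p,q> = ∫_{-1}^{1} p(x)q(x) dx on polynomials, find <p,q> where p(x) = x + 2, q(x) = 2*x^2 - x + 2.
<p,q> = 10

Expand the product: p(x)·q(x) = 2*x^3 + 3*x^2 + 4.
∫_{-1}^{1} of each monomial x^k gives [2/(k+1) if k even, 0 if k odd]. Integrating term-by-term (or equivalently evaluating the antiderivative F(x) = x^4/2 + x^3 + 4*x at the endpoints):
  F(1) − F(−1) = 11/2 − (-9/2) = 10.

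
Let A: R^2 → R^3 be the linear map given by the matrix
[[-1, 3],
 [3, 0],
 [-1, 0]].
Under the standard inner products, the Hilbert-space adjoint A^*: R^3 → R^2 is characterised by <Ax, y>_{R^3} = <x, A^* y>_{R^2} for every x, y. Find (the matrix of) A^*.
A^* = A^T =
[[-1, 3, -1],
 [3, 0, 0]]

For real matrices with standard dot products, the defining identity <Ax, y> = <x, A^* y> gives (Ax)^T y = x^T (A^*) y, i.e. x^T A^T y = x^T (A^*) y. Since this holds for all x, y, we must have A^* = A^T. Therefore
A^* =
[[-1, 3, -1],
 [3, 0, 0]].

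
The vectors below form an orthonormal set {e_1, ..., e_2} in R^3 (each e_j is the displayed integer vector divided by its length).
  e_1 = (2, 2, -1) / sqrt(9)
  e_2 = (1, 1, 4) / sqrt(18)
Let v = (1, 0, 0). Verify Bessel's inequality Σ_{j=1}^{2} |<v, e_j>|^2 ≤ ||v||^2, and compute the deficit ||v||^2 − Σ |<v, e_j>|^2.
Σ |<v, e_j>|^2 = 1/2; ||v||^2 = 1; deficit = 1/2

Write each e_j = u_j / sqrt(<u_j, u_j>) where u_j is the displayed integer vector. Then <v, e_j> = <v, u_j> / sqrt(<u_j, u_j>), so |<v, e_j>|^2 = <v, u_j>^2 / <u_j, u_j>.
Coefficients: <v, e_1> = 2/sqrt(9), <v, e_2> = 1/sqrt(18).
Square and sum: Σ |<v, e_j>|^2 = 1/2.
Compute ||v||^2 = v·v = 1.
Deficit = 1 − 1/2 = 1/2 ≥ 0, confirming Bessel's inequality. (The deficit equals ||v − Σ <v,e_j> e_j||^2, the squared distance from v to span{e_j}.)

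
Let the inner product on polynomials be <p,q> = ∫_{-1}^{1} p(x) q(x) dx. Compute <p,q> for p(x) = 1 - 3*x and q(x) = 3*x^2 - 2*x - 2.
<p,q> = 2

Expand the product: p(x)·q(x) = -9*x^3 + 9*x^2 + 4*x - 2.
∫_{-1}^{1} of each monomial x^k gives [2/(k+1) if k even, 0 if k odd]. Integrating term-by-term (or equivalently evaluating the antiderivative F(x) = -9*x^4/4 + 3*x^3 + 2*x^2 - 2*x at the endpoints):
  F(1) − F(−1) = 3/4 − (-5/4) = 2.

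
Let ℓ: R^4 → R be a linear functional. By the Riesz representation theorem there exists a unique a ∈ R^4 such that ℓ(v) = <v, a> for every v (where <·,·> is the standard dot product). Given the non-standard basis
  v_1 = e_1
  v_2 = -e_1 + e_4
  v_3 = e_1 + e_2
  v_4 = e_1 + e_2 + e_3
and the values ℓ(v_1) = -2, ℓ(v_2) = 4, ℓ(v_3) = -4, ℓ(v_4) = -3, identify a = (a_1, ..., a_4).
a = (-2, -2, 1, 2)

Write a = (a_1, ..., a_4) in the standard basis. For each basis vector v_i, ℓ(v_i) = <v_i, a> is a linear equation in the a_j's. Collect the n equations into a matrix system V a = ℓ, where row i of V is v_i (expressed in the standard basis). Since V is invertible (lower-triangular with 1s on the diagonal, up to permutation), solve by back-substitution:
  V =
[[1, 0, 0, 0],
 [-1, 0, 0, 1],
 [1, 1, 0, 0],
 [1, 1, 1, 0]]
  V a = (-2, 4, -4, -3)
Solving gives a = (-2, -2, 1, 2).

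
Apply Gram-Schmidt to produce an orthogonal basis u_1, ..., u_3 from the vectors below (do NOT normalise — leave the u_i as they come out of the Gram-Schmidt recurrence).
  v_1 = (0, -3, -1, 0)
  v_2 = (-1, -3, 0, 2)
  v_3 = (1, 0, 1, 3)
Orthogonal basis:
  u_1 = (0, -3, -1, 0)
  u_2 = (-1, -3/10, 9/10, 2)
  u_3 = (2, 0, 0, 1)

Apply the Gram-Schmidt recurrence
  u_1 = v_1
  u_i = v_i − Σ_{j<i} ((v_i · u_j) / (u_j · u_j)) · u_j.

Step by step this gives:
  u_1 = (0, -3, -1, 0)
  u_2 = (-1, -3/10, 9/10, 2)
  u_3 = (2, 0, 0, 1)

Orthogonality check:
  u_2 · u_1 = 0 (should be 0)
  u_3 · u_1 = 0 (should be 0)
  u_3 · u_2 = 0 (should be 0)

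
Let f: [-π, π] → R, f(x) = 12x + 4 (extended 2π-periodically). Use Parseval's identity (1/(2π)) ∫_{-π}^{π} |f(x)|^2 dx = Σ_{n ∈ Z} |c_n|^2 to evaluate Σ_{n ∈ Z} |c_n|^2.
Σ |c_n|^2 = 48π^2 + 16

Expand and integrate term by term over [-π, π]:
  ∫ (12x)^2 dx = 144·(2π^3/3); ∫ 2·12·(4)·x dx = 0 (odd integrand); ∫ 4^2 dx = 16·2π.
So (1/(2π)) ∫_{-π}^{π} (12x + 4)^2 dx = 144π^2/3 + 16 = 48π^2 + 16.
Parseval ⇒ Σ |c_n|^2 = 48π^2 + 16.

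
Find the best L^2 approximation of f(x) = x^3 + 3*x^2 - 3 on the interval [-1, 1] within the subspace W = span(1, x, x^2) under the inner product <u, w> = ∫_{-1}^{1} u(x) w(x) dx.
g(x) = 3*x^2 + 3*x/5 - 3

The best approximation g ∈ W is the orthogonal projection of f onto W. Writing g = a_0 + a_1 x + a_2 x^2, the coefficients solve the normal equations G · a = b where
  G_{ij} = <φ_i, φ_j> and b_i = <f, φ_i>, with φ_0 = 1, φ_1 = x, φ_2 = x^2.
G =
  [2, 0, 2/3]
  [0, 2/3, 0]
  [2/3, 0, 2/5],
b = (-4, 2/5, -4/5).
Solving gives a_0 = -3, a_1 = 3/5, a_2 = 3, so
  g(x) = 3*x^2 + 3*x/5 - 3.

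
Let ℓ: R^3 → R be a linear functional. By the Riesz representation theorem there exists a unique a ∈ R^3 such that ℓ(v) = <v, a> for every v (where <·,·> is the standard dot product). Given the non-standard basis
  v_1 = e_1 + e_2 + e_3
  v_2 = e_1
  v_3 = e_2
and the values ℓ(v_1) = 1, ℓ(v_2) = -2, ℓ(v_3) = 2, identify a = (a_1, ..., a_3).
a = (-2, 2, 1)

Write a = (a_1, ..., a_3) in the standard basis. For each basis vector v_i, ℓ(v_i) = <v_i, a> is a linear equation in the a_j's. Collect the n equations into a matrix system V a = ℓ, where row i of V is v_i (expressed in the standard basis). Since V is invertible (lower-triangular with 1s on the diagonal, up to permutation), solve by back-substitution:
  V =
[[1, 1, 1],
 [1, 0, 0],
 [0, 1, 0]]
  V a = (1, -2, 2)
Solving gives a = (-2, 2, 1).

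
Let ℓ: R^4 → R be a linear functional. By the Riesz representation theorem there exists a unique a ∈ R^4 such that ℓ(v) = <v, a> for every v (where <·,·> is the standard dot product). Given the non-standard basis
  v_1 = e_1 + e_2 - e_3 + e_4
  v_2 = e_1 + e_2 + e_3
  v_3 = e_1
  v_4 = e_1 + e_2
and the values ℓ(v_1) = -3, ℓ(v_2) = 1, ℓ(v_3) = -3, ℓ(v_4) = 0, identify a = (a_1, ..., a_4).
a = (-3, 3, 1, -2)

Write a = (a_1, ..., a_4) in the standard basis. For each basis vector v_i, ℓ(v_i) = <v_i, a> is a linear equation in the a_j's. Collect the n equations into a matrix system V a = ℓ, where row i of V is v_i (expressed in the standard basis). Since V is invertible (lower-triangular with 1s on the diagonal, up to permutation), solve by back-substitution:
  V =
[[1, 1, -1, 1],
 [1, 1, 1, 0],
 [1, 0, 0, 0],
 [1, 1, 0, 0]]
  V a = (-3, 1, -3, 0)
Solving gives a = (-3, 3, 1, -2).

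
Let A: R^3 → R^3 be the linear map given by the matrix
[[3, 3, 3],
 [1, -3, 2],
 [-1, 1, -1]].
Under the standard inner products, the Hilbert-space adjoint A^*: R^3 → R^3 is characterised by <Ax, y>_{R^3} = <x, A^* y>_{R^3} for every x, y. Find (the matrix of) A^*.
A^* = A^T =
[[3, 1, -1],
 [3, -3, 1],
 [3, 2, -1]]

For real matrices with standard dot products, the defining identity <Ax, y> = <x, A^* y> gives (Ax)^T y = x^T (A^*) y, i.e. x^T A^T y = x^T (A^*) y. Since this holds for all x, y, we must have A^* = A^T. Therefore
A^* =
[[3, 1, -1],
 [3, -3, 1],
 [3, 2, -1]].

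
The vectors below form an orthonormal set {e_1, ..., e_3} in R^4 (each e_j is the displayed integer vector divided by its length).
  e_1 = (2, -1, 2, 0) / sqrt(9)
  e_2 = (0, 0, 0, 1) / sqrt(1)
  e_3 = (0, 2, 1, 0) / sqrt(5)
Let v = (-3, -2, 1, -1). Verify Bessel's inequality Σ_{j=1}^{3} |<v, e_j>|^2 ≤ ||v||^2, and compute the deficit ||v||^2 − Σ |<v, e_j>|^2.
Σ |<v, e_j>|^2 = 146/45; ||v||^2 = 15; deficit = 529/45

Write each e_j = u_j / sqrt(<u_j, u_j>) where u_j is the displayed integer vector. Then <v, e_j> = <v, u_j> / sqrt(<u_j, u_j>), so |<v, e_j>|^2 = <v, u_j>^2 / <u_j, u_j>.
Coefficients: <v, e_1> = -2/sqrt(9), <v, e_2> = -1/sqrt(1), <v, e_3> = -3/sqrt(5).
Square and sum: Σ |<v, e_j>|^2 = 146/45.
Compute ||v||^2 = v·v = 15.
Deficit = 15 − 146/45 = 529/45 ≥ 0, confirming Bessel's inequality. (The deficit equals ||v − Σ <v,e_j> e_j||^2, the squared distance from v to span{e_j}.)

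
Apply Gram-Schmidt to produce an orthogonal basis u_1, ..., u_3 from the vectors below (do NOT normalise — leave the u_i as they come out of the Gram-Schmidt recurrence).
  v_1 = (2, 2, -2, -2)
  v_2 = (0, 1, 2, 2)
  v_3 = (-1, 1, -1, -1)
Orthogonal basis:
  u_1 = (2, 2, -2, -2)
  u_2 = (3/4, 7/4, 5/4, 5/4)
  u_3 = (-4/3, 8/9, -2/9, -2/9)

Apply the Gram-Schmidt recurrence
  u_1 = v_1
  u_i = v_i − Σ_{j<i} ((v_i · u_j) / (u_j · u_j)) · u_j.

Step by step this gives:
  u_1 = (2, 2, -2, -2)
  u_2 = (3/4, 7/4, 5/4, 5/4)
  u_3 = (-4/3, 8/9, -2/9, -2/9)

Orthogonality check:
  u_2 · u_1 = 0 (should be 0)
  u_3 · u_1 = 0 (should be 0)
  u_3 · u_2 = 0 (should be 0)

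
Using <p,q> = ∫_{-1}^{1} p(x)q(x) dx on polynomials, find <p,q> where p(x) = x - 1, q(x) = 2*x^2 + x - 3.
<p,q> = 16/3

Expand the product: p(x)·q(x) = 2*x^3 - x^2 - 4*x + 3.
∫_{-1}^{1} of each monomial x^k gives [2/(k+1) if k even, 0 if k odd]. Integrating term-by-term (or equivalently evaluating the antiderivative F(x) = x^4/2 - x^3/3 - 2*x^2 + 3*x at the endpoints):
  F(1) − F(−1) = 7/6 − (-25/6) = 16/3.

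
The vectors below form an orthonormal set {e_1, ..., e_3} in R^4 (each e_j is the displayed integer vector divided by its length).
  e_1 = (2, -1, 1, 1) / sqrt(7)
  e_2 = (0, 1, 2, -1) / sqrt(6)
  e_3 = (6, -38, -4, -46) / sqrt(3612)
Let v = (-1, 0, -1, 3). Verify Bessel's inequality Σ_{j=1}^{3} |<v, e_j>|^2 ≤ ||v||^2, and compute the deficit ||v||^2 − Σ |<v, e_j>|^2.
Σ |<v, e_j>|^2 = 825/86; ||v||^2 = 11; deficit = 121/86

Write each e_j = u_j / sqrt(<u_j, u_j>) where u_j is the displayed integer vector. Then <v, e_j> = <v, u_j> / sqrt(<u_j, u_j>), so |<v, e_j>|^2 = <v, u_j>^2 / <u_j, u_j>.
Coefficients: <v, e_1> = 0/sqrt(7), <v, e_2> = -5/sqrt(6), <v, e_3> = -140/sqrt(3612).
Square and sum: Σ |<v, e_j>|^2 = 825/86.
Compute ||v||^2 = v·v = 11.
Deficit = 11 − 825/86 = 121/86 ≥ 0, confirming Bessel's inequality. (The deficit equals ||v − Σ <v,e_j> e_j||^2, the squared distance from v to span{e_j}.)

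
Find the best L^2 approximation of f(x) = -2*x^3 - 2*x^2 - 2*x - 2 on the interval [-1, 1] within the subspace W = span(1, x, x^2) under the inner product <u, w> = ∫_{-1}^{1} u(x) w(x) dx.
g(x) = -2*x^2 - 16*x/5 - 2

The best approximation g ∈ W is the orthogonal projection of f onto W. Writing g = a_0 + a_1 x + a_2 x^2, the coefficients solve the normal equations G · a = b where
  G_{ij} = <φ_i, φ_j> and b_i = <f, φ_i>, with φ_0 = 1, φ_1 = x, φ_2 = x^2.
G =
  [2, 0, 2/3]
  [0, 2/3, 0]
  [2/3, 0, 2/5],
b = (-16/3, -32/15, -32/15).
Solving gives a_0 = -2, a_1 = -16/5, a_2 = -2, so
  g(x) = -2*x^2 - 16*x/5 - 2.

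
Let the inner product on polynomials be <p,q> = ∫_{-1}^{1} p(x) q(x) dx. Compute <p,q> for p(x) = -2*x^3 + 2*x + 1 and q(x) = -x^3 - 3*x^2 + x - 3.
<p,q> = -808/105

Expand the product: p(x)·q(x) = 2*x^6 + 6*x^5 - 4*x^4 - x^3 - x^2 - 5*x - 3.
∫_{-1}^{1} of each monomial x^k gives [2/(k+1) if k even, 0 if k odd]. Integrating term-by-term (or equivalently evaluating the antiderivative F(x) = 2*x^7/7 + x^6 - 4*x^5/5 - x^4/4 - x^3/3 - 5*x^2/2 - 3*x at the endpoints):
  F(1) − F(−1) = -2351/420 − (881/420) = -808/105.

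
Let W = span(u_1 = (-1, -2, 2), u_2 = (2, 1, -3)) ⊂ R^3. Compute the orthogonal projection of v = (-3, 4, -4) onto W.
proj_W(v) = (1/13, 62/13, -22/13)

Set up U = [u_1 | ... | u_2] ∈ R^(3×2). The projector onto W = col(U) is P = U (U^T U)^(-1) U^T.
Compute U^T U =
  [9, -10]
  [-10, 14],
and U^T v = (-13, 10).
Solve U^T U · c = U^T v for the coefficients: c = (-41/13, -20/13). The projection is proj_W(v) = U c.
Check: (v - proj_W(v)) · u_1 = 0  (should be 0).
Check: (v - proj_W(v)) · u_2 = 0  (should be 0).
Result: proj_W(v) = (1/13, 62/13, -22/13).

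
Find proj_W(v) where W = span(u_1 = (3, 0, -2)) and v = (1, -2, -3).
proj_W(v) = (27/13, 0, -18/13)

Set up U = [u_1 | ... | u_1] ∈ R^(3×1). The projector onto W = col(U) is P = U (U^T U)^(-1) U^T.
Compute U^T U =
  [13],
and U^T v = (9).
Solve U^T U · c = U^T v for the coefficients: c = (9/13). The projection is proj_W(v) = U c.
Check: (v - proj_W(v)) · u_1 = 0  (should be 0).
Result: proj_W(v) = (27/13, 0, -18/13).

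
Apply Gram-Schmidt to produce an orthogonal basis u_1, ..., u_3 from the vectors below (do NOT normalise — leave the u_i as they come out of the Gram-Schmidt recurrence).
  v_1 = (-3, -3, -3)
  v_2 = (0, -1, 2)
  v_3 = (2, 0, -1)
Orthogonal basis:
  u_1 = (-3, -3, -3)
  u_2 = (-1/3, -4/3, 5/3)
  u_3 = (3/2, -1, -1/2)

Apply the Gram-Schmidt recurrence
  u_1 = v_1
  u_i = v_i − Σ_{j<i} ((v_i · u_j) / (u_j · u_j)) · u_j.

Step by step this gives:
  u_1 = (-3, -3, -3)
  u_2 = (-1/3, -4/3, 5/3)
  u_3 = (3/2, -1, -1/2)

Orthogonality check:
  u_2 · u_1 = 0 (should be 0)
  u_3 · u_1 = 0 (should be 0)
  u_3 · u_2 = 0 (should be 0)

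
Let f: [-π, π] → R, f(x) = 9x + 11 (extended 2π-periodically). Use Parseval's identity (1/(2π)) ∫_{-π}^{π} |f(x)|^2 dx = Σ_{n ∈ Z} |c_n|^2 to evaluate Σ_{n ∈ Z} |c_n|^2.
Σ |c_n|^2 = 27π^2 + 121

Expand and integrate term by term over [-π, π]:
  ∫ (9x)^2 dx = 81·(2π^3/3); ∫ 2·9·(11)·x dx = 0 (odd integrand); ∫ 11^2 dx = 121·2π.
So (1/(2π)) ∫_{-π}^{π} (9x + 11)^2 dx = 81π^2/3 + 121 = 27π^2 + 121.
Parseval ⇒ Σ |c_n|^2 = 27π^2 + 121.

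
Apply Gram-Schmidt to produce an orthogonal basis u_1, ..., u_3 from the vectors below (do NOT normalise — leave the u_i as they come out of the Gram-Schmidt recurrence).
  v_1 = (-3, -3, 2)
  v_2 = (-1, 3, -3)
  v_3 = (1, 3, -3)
Orthogonal basis:
  u_1 = (-3, -3, 2)
  u_2 = (-29/11, 15/11, -21/11)
  u_3 = (9/137, -33/137, -36/137)

Apply the Gram-Schmidt recurrence
  u_1 = v_1
  u_i = v_i − Σ_{j<i} ((v_i · u_j) / (u_j · u_j)) · u_j.

Step by step this gives:
  u_1 = (-3, -3, 2)
  u_2 = (-29/11, 15/11, -21/11)
  u_3 = (9/137, -33/137, -36/137)

Orthogonality check:
  u_2 · u_1 = 0 (should be 0)
  u_3 · u_1 = 0 (should be 0)
  u_3 · u_2 = 0 (should be 0)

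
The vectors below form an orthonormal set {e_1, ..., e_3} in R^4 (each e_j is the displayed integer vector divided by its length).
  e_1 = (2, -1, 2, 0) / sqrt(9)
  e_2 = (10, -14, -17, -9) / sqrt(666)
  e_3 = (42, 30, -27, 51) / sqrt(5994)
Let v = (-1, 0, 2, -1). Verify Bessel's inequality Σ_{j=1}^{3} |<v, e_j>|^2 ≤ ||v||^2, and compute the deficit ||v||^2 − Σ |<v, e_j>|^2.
Σ |<v, e_j>|^2 = 53/9; ||v||^2 = 6; deficit = 1/9

Write each e_j = u_j / sqrt(<u_j, u_j>) where u_j is the displayed integer vector. Then <v, e_j> = <v, u_j> / sqrt(<u_j, u_j>), so |<v, e_j>|^2 = <v, u_j>^2 / <u_j, u_j>.
Coefficients: <v, e_1> = 2/sqrt(9), <v, e_2> = -35/sqrt(666), <v, e_3> = -147/sqrt(5994).
Square and sum: Σ |<v, e_j>|^2 = 53/9.
Compute ||v||^2 = v·v = 6.
Deficit = 6 − 53/9 = 1/9 ≥ 0, confirming Bessel's inequality. (The deficit equals ||v − Σ <v,e_j> e_j||^2, the squared distance from v to span{e_j}.)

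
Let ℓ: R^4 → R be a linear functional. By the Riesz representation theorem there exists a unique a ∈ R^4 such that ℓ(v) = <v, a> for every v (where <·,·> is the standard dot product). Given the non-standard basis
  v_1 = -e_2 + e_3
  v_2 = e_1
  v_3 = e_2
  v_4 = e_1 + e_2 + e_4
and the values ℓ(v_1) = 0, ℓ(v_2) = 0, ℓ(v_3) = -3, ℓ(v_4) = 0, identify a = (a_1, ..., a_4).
a = (0, -3, -3, 3)

Write a = (a_1, ..., a_4) in the standard basis. For each basis vector v_i, ℓ(v_i) = <v_i, a> is a linear equation in the a_j's. Collect the n equations into a matrix system V a = ℓ, where row i of V is v_i (expressed in the standard basis). Since V is invertible (lower-triangular with 1s on the diagonal, up to permutation), solve by back-substitution:
  V =
[[0, -1, 1, 0],
 [1, 0, 0, 0],
 [0, 1, 0, 0],
 [1, 1, 0, 1]]
  V a = (0, 0, -3, 0)
Solving gives a = (0, -3, -3, 3).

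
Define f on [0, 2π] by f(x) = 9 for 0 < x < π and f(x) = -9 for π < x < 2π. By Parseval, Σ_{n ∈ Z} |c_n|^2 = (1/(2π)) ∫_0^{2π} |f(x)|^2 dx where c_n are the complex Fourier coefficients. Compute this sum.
Σ |c_n|^2 = 81

Parseval equates the L^2 energy of f (normalised by 1/(2π)) with the ℓ^2 sum of its Fourier coefficients: (1/(2π)) ∫_0^{2π} |f|^2 = Σ |c_n|^2.
Compute the left side: (1/(2π)) [∫_0^π 9^2 dx + ∫_π^{2π} (-9)^2 dx] = (1/(2π)) · (81π + 81π) = (81 + 81)/2 = 81.
So Σ_{n ∈ Z} |c_n|^2 = 81.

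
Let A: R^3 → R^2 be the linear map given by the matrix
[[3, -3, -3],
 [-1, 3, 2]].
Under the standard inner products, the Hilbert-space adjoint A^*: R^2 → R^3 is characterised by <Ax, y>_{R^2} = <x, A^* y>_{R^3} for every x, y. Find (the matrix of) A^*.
A^* = A^T =
[[3, -1],
 [-3, 3],
 [-3, 2]]

For real matrices with standard dot products, the defining identity <Ax, y> = <x, A^* y> gives (Ax)^T y = x^T (A^*) y, i.e. x^T A^T y = x^T (A^*) y. Since this holds for all x, y, we must have A^* = A^T. Therefore
A^* =
[[3, -1],
 [-3, 3],
 [-3, 2]].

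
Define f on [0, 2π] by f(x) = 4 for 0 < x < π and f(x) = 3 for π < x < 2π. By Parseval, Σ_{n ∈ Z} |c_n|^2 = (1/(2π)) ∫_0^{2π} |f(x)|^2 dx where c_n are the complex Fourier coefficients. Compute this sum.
Σ |c_n|^2 = 25/2

Parseval equates the L^2 energy of f (normalised by 1/(2π)) with the ℓ^2 sum of its Fourier coefficients: (1/(2π)) ∫_0^{2π} |f|^2 = Σ |c_n|^2.
Compute the left side: (1/(2π)) [∫_0^π 4^2 dx + ∫_π^{2π} 3^2 dx] = (1/(2π)) · (16π + 9π) = (16 + 9)/2 = 25/2.
So Σ_{n ∈ Z} |c_n|^2 = 25/2.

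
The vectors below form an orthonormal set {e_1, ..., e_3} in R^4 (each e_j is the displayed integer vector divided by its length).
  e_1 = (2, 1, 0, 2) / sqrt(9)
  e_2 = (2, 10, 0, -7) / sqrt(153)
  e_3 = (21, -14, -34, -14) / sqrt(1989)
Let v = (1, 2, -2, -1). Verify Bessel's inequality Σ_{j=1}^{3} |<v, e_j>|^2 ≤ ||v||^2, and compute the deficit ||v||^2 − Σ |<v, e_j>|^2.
Σ |<v, e_j>|^2 = 114/13; ||v||^2 = 10; deficit = 16/13

Write each e_j = u_j / sqrt(<u_j, u_j>) where u_j is the displayed integer vector. Then <v, e_j> = <v, u_j> / sqrt(<u_j, u_j>), so |<v, e_j>|^2 = <v, u_j>^2 / <u_j, u_j>.
Coefficients: <v, e_1> = 2/sqrt(9), <v, e_2> = 29/sqrt(153), <v, e_3> = 75/sqrt(1989).
Square and sum: Σ |<v, e_j>|^2 = 114/13.
Compute ||v||^2 = v·v = 10.
Deficit = 10 − 114/13 = 16/13 ≥ 0, confirming Bessel's inequality. (The deficit equals ||v − Σ <v,e_j> e_j||^2, the squared distance from v to span{e_j}.)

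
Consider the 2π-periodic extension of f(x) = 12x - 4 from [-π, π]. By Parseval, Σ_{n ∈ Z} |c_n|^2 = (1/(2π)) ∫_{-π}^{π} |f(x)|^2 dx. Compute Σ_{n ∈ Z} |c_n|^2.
Σ |c_n|^2 = 48π^2 + 16

Expand and integrate term by term over [-π, π]:
  ∫ (12x)^2 dx = 144·(2π^3/3); ∫ 2·12·(-4)·x dx = 0 (odd integrand); ∫ (-4)^2 dx = 16·2π.
So (1/(2π)) ∫_{-π}^{π} (12x - 4)^2 dx = 144π^2/3 + 16 = 48π^2 + 16.
Parseval ⇒ Σ |c_n|^2 = 48π^2 + 16.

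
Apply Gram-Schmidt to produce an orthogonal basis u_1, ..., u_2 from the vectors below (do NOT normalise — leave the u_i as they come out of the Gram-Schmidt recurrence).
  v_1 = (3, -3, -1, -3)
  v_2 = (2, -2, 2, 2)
Orthogonal basis:
  u_1 = (3, -3, -1, -3)
  u_2 = (11/7, -11/7, 15/7, 17/7)

Apply the Gram-Schmidt recurrence
  u_1 = v_1
  u_i = v_i − Σ_{j<i} ((v_i · u_j) / (u_j · u_j)) · u_j.

Step by step this gives:
  u_1 = (3, -3, -1, -3)
  u_2 = (11/7, -11/7, 15/7, 17/7)

Orthogonality check:
  u_2 · u_1 = 0 (should be 0)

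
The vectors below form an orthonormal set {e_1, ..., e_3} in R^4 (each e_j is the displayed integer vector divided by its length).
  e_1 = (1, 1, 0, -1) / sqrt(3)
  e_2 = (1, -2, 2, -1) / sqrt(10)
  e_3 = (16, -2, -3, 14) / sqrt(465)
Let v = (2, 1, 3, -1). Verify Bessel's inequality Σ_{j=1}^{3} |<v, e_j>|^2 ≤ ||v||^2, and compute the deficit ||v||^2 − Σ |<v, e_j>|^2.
Σ |<v, e_j>|^2 = 641/62; ||v||^2 = 15; deficit = 289/62

Write each e_j = u_j / sqrt(<u_j, u_j>) where u_j is the displayed integer vector. Then <v, e_j> = <v, u_j> / sqrt(<u_j, u_j>), so |<v, e_j>|^2 = <v, u_j>^2 / <u_j, u_j>.
Coefficients: <v, e_1> = 4/sqrt(3), <v, e_2> = 7/sqrt(10), <v, e_3> = 7/sqrt(465).
Square and sum: Σ |<v, e_j>|^2 = 641/62.
Compute ||v||^2 = v·v = 15.
Deficit = 15 − 641/62 = 289/62 ≥ 0, confirming Bessel's inequality. (The deficit equals ||v − Σ <v,e_j> e_j||^2, the squared distance from v to span{e_j}.)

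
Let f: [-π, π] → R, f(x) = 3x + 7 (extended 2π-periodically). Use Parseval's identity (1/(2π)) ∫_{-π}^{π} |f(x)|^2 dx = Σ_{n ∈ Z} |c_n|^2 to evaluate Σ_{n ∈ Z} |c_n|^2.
Σ |c_n|^2 = 3π^2 + 49

Expand and integrate term by term over [-π, π]:
  ∫ (3x)^2 dx = 9·(2π^3/3); ∫ 2·3·(7)·x dx = 0 (odd integrand); ∫ 7^2 dx = 49·2π.
So (1/(2π)) ∫_{-π}^{π} (3x + 7)^2 dx = 9π^2/3 + 49 = 3π^2 + 49.
Parseval ⇒ Σ |c_n|^2 = 3π^2 + 49.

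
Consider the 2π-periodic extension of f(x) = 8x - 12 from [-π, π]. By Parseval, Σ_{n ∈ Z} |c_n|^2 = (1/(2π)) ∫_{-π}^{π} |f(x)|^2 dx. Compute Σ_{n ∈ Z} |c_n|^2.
Σ |c_n|^2 = 64π^2/3 + 144

Expand and integrate term by term over [-π, π]:
  ∫ (8x)^2 dx = 64·(2π^3/3); ∫ 2·8·(-12)·x dx = 0 (odd integrand); ∫ (-12)^2 dx = 144·2π.
So (1/(2π)) ∫_{-π}^{π} (8x - 12)^2 dx = 64π^2/3 + 144 = 64π^2/3 + 144.
Parseval ⇒ Σ |c_n|^2 = 64π^2/3 + 144.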